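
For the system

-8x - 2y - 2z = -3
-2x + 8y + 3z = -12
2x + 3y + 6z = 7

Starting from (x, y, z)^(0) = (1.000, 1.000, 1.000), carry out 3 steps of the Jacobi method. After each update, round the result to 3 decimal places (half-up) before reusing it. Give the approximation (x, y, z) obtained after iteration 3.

Iteration 1:
  x = (-3 - (-2)·1.000 - (-2)·1.000) / (-8) = -0.125
  y = (-12 - (-2)·1.000 - (3)·1.000) / (8) = -1.625
  z = (7 - (2)·1.000 - (3)·1.000) / (6) = 0.333
Iteration 2:
  x = (-3 - (-2)·-1.625 - (-2)·0.333) / (-8) = 0.698
  y = (-12 - (-2)·-0.125 - (3)·0.333) / (8) = -1.656
  z = (7 - (2)·-0.125 - (3)·-1.625) / (6) = 2.021
Iteration 3:
  x = (-3 - (-2)·-1.656 - (-2)·2.021) / (-8) = 0.284
  y = (-12 - (-2)·0.698 - (3)·2.021) / (8) = -2.083
  z = (7 - (2)·0.698 - (3)·-1.656) / (6) = 1.762

(0.284, -2.083, 1.762)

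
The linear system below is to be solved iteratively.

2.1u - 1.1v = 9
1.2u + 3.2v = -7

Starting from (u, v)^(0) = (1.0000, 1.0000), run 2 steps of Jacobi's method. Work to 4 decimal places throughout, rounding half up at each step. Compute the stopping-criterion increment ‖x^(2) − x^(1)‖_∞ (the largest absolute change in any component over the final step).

1.8660

Iteration 1:
  u = (9 - (-1.1)·1.0000) / (2.1) = 4.8095
  v = (-7 - (1.2)·1.0000) / (3.2) = -2.5625
Iteration 2:
  u = (9 - (-1.1)·-2.5625) / (2.1) = 2.9435
  v = (-7 - (1.2)·4.8095) / (3.2) = -3.9911
Change: (-1.8660, -1.4286) → max |·| = 1.8660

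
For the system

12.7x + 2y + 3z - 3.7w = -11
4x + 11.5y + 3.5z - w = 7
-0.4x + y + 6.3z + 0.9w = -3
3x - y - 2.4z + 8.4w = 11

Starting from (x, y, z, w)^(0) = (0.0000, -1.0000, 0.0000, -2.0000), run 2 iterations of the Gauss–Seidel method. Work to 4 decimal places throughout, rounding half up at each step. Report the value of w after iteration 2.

1.3114

Iteration 1:
  x = (-11 - (2)·-1.0000 - (3)·0.0000 - (-3.7)·-2.0000) / (12.7) = -1.2913
  y = (7 - (4)·-1.2913 - (3.5)·0.0000 - (-1)·-2.0000) / (11.5) = 0.8839
  z = (-3 - (-0.4)·-1.2913 - (1)·0.8839 - (0.9)·-2.0000) / (6.3) = -0.4128
  w = (11 - (3)·-1.2913 - (-1)·0.8839 - (-2.4)·-0.4128) / (8.4) = 1.7580
Iteration 2:
  x = (-11 - (2)·0.8839 - (3)·-0.4128 - (-3.7)·1.7580) / (12.7) = -0.3957
  y = (7 - (4)·-0.3957 - (3.5)·-0.4128 - (-1)·1.7580) / (11.5) = 1.0248
  z = (-3 - (-0.4)·-0.3957 - (1)·1.0248 - (0.9)·1.7580) / (6.3) = -0.9151
  w = (11 - (3)·-0.3957 - (-1)·1.0248 - (-2.4)·-0.9151) / (8.4) = 1.3114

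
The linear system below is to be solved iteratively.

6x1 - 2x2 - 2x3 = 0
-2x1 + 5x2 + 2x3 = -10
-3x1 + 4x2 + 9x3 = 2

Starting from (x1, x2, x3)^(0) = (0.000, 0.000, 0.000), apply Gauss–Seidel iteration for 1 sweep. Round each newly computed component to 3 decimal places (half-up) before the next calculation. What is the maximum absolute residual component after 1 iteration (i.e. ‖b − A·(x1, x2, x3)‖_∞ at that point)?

Iteration 1:
  x1 = (0 - (-2)·0.000 - (-2)·0.000) / (6) = 0.000
  x2 = (-10 - (-2)·0.000 - (2)·0.000) / (5) = -2.000
  x3 = (2 - (-3)·0.000 - (4)·-2.000) / (9) = 1.111
Residual b − A·x = (-1.778, -2.222, 0.001); ∞-norm = 2.222

2.222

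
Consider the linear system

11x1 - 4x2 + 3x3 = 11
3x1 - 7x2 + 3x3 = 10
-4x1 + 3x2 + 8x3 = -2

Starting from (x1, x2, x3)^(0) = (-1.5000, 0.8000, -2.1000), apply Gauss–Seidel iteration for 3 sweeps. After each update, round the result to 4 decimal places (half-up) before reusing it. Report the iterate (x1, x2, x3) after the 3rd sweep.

Iteration 1:
  x1 = (11 - (-4)·0.8000 - (3)·-2.1000) / (11) = 1.8636
  x2 = (10 - (3)·1.8636 - (3)·-2.1000) / (-7) = -1.5299
  x3 = (-2 - (-4)·1.8636 - (3)·-1.5299) / (8) = 1.2555
Iteration 2:
  x1 = (11 - (-4)·-1.5299 - (3)·1.2555) / (11) = 0.1013
  x2 = (10 - (3)·0.1013 - (3)·1.2555) / (-7) = -0.8471
  x3 = (-2 - (-4)·0.1013 - (3)·-0.8471) / (8) = 0.1183
Iteration 3:
  x1 = (11 - (-4)·-0.8471 - (3)·0.1183) / (11) = 0.6597
  x2 = (10 - (3)·0.6597 - (3)·0.1183) / (-7) = -1.0951
  x3 = (-2 - (-4)·0.6597 - (3)·-1.0951) / (8) = 0.4905

(0.6597, -1.0951, 0.4905)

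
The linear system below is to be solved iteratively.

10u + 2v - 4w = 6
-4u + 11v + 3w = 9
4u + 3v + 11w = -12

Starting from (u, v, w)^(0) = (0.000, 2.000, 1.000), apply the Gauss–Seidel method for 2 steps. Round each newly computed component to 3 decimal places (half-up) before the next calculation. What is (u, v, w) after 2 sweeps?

Iteration 1:
  u = (6 - (2)·2.000 - (-4)·1.000) / (10) = 0.600
  v = (9 - (-4)·0.600 - (3)·1.000) / (11) = 0.764
  w = (-12 - (4)·0.600 - (3)·0.764) / (11) = -1.517
Iteration 2:
  u = (6 - (2)·0.764 - (-4)·-1.517) / (10) = -0.160
  v = (9 - (-4)·-0.160 - (3)·-1.517) / (11) = 1.174
  w = (-12 - (4)·-0.160 - (3)·1.174) / (11) = -1.353

(-0.160, 1.174, -1.353)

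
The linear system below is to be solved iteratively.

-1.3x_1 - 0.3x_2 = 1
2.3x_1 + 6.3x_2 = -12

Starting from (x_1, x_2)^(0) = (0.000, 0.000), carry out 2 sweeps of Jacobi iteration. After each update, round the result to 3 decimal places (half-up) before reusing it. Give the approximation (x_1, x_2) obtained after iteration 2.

Iteration 1:
  x_1 = (1 - (-0.3)·0.000) / (-1.3) = -0.769
  x_2 = (-12 - (2.3)·0.000) / (6.3) = -1.905
Iteration 2:
  x_1 = (1 - (-0.3)·-1.905) / (-1.3) = -0.330
  x_2 = (-12 - (2.3)·-0.769) / (6.3) = -1.624

(-0.330, -1.624)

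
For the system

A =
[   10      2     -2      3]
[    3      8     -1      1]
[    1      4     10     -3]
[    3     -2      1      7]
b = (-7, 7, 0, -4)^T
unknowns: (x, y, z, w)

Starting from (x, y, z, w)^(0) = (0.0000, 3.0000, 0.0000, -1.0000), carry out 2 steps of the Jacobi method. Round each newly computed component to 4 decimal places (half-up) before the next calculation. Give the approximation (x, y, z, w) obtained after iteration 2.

Iteration 1:
  x = (-7 - (2)·3.0000 - (-2)·0.0000 - (3)·-1.0000) / (10) = -1.0000
  y = (7 - (3)·0.0000 - (-1)·0.0000 - (1)·-1.0000) / (8) = 1.0000
  z = (0 - (1)·0.0000 - (4)·3.0000 - (-3)·-1.0000) / (10) = -1.5000
  w = (-4 - (3)·0.0000 - (-2)·3.0000 - (1)·0.0000) / (7) = 0.2857
Iteration 2:
  x = (-7 - (2)·1.0000 - (-2)·-1.5000 - (3)·0.2857) / (10) = -1.2857
  y = (7 - (3)·-1.0000 - (-1)·-1.5000 - (1)·0.2857) / (8) = 1.0268
  z = (0 - (1)·-1.0000 - (4)·1.0000 - (-3)·0.2857) / (10) = -0.2143
  w = (-4 - (3)·-1.0000 - (-2)·1.0000 - (1)·-1.5000) / (7) = 0.3571

(-1.2857, 1.0268, -0.2143, 0.3571)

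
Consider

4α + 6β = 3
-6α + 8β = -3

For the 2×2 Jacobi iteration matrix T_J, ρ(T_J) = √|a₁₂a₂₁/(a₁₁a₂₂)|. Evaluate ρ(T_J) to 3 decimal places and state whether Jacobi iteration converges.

a₁₂a₂₁/(a₁₁a₂₂) = (6)·(-6) / ((4)·(8)) = -1.125000
ρ = √|-1.125000| = √1.125000 = 1.061
ρ > 1, so Jacobi diverges

1.061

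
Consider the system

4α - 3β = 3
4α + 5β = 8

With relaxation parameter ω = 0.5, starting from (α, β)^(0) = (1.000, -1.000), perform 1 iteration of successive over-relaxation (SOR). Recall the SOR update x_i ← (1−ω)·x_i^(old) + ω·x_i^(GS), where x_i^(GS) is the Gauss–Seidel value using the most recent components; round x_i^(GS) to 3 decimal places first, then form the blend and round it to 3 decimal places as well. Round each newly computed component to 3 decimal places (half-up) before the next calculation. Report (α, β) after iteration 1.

(0.500, 0.100)

Iteration 1:
  α: GS value = (3 - (-3)·-1.000) / (4) = 0.000;  α ← (1−ω)·1.000 + ω·0.000 = 0.500
  β: GS value = (8 - (4)·0.500) / (5) = 1.200;  β ← (1−ω)·-1.000 + ω·1.200 = 0.100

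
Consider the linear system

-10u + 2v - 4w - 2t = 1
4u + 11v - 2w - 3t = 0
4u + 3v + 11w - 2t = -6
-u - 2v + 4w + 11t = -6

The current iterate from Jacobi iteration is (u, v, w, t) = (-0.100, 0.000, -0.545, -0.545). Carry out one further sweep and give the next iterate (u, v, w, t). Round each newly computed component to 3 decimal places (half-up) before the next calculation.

One sweep:
  u = (1 - (2)·0.000 - (-4)·-0.545 - (-2)·-0.545) / (-10) = 0.227
  v = (0 - (4)·-0.100 - (-2)·-0.545 - (-3)·-0.545) / (11) = -0.211
  w = (-6 - (4)·-0.100 - (3)·0.000 - (-2)·-0.545) / (11) = -0.608
  t = (-6 - (-1)·-0.100 - (-2)·0.000 - (4)·-0.545) / (11) = -0.356

(0.227, -0.211, -0.608, -0.356)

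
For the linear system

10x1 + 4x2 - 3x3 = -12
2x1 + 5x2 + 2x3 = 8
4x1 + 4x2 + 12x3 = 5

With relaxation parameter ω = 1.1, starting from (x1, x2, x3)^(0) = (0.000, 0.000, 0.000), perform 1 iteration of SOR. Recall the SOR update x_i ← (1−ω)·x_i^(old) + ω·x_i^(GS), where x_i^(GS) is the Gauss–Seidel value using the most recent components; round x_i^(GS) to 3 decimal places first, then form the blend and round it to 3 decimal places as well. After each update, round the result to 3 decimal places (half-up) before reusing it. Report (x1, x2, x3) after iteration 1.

Iteration 1:
  x1: GS value = (-12 - (4)·0.000 - (-3)·0.000) / (10) = -1.200;  x1 ← (1−ω)·0.000 + ω·-1.200 = -1.320
  x2: GS value = (8 - (2)·-1.320 - (2)·0.000) / (5) = 2.128;  x2 ← (1−ω)·0.000 + ω·2.128 = 2.341
  x3: GS value = (5 - (4)·-1.320 - (4)·2.341) / (12) = 0.076;  x3 ← (1−ω)·0.000 + ω·0.076 = 0.084

(-1.320, 2.341, 0.084)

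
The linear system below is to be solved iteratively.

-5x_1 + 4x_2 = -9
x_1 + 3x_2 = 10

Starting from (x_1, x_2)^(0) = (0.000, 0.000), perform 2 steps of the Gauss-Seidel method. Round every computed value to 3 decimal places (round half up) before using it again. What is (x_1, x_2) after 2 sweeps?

Iteration 1:
  x_1 = (-9 - (4)·0.000) / (-5) = 1.800
  x_2 = (10 - (1)·1.800) / (3) = 2.733
Iteration 2:
  x_1 = (-9 - (4)·2.733) / (-5) = 3.986
  x_2 = (10 - (1)·3.986) / (3) = 2.005

(3.986, 2.005)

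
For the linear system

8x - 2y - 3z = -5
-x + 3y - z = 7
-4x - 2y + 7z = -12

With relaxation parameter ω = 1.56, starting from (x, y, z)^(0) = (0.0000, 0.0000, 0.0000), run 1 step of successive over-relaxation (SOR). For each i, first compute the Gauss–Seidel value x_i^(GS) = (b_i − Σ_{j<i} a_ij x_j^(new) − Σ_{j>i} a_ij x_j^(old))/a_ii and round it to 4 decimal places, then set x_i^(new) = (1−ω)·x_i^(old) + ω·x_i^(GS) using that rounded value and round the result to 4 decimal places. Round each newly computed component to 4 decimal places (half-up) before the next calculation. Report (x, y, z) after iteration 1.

Iteration 1:
  x: GS value = (-5 - (-2)·0.0000 - (-3)·0.0000) / (8) = -0.6250;  x ← (1−ω)·0.0000 + ω·-0.6250 = -0.9750
  y: GS value = (7 - (-1)·-0.9750 - (-1)·0.0000) / (3) = 2.0083;  y ← (1−ω)·0.0000 + ω·2.0083 = 3.1329
  z: GS value = (-12 - (-4)·-0.9750 - (-2)·3.1329) / (7) = -1.3763;  z ← (1−ω)·0.0000 + ω·-1.3763 = -2.1470

(-0.9750, 3.1329, -2.1470)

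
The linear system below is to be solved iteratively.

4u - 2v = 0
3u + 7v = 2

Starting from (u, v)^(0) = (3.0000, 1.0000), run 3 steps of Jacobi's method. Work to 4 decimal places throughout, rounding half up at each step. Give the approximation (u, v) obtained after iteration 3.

Iteration 1:
  u = (0 - (-2)·1.0000) / (4) = 0.5000
  v = (2 - (3)·3.0000) / (7) = -1.0000
Iteration 2:
  u = (0 - (-2)·-1.0000) / (4) = -0.5000
  v = (2 - (3)·0.5000) / (7) = 0.0714
Iteration 3:
  u = (0 - (-2)·0.0714) / (4) = 0.0357
  v = (2 - (3)·-0.5000) / (7) = 0.5000

(0.0357, 0.5000)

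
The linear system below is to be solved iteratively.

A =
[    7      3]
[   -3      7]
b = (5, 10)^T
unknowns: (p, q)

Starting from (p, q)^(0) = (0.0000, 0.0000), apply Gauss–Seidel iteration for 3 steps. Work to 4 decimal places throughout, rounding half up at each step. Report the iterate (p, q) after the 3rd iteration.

(0.1074, 1.4746)

Iteration 1:
  p = (5 - (3)·0.0000) / (7) = 0.7143
  q = (10 - (-3)·0.7143) / (7) = 1.7347
Iteration 2:
  p = (5 - (3)·1.7347) / (7) = -0.0292
  q = (10 - (-3)·-0.0292) / (7) = 1.4161
Iteration 3:
  p = (5 - (3)·1.4161) / (7) = 0.1074
  q = (10 - (-3)·0.1074) / (7) = 1.4746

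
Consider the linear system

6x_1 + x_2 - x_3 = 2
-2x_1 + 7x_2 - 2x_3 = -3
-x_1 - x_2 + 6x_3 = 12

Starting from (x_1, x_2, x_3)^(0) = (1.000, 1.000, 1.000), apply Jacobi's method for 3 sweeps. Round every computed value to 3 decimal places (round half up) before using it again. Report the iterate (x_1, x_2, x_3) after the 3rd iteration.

(0.624, 0.365, 2.172)

Iteration 1:
  x_1 = (2 - (1)·1.000 - (-1)·1.000) / (6) = 0.333
  x_2 = (-3 - (-2)·1.000 - (-2)·1.000) / (7) = 0.143
  x_3 = (12 - (-1)·1.000 - (-1)·1.000) / (6) = 2.333
Iteration 2:
  x_1 = (2 - (1)·0.143 - (-1)·2.333) / (6) = 0.698
  x_2 = (-3 - (-2)·0.333 - (-2)·2.333) / (7) = 0.333
  x_3 = (12 - (-1)·0.333 - (-1)·0.143) / (6) = 2.079
Iteration 3:
  x_1 = (2 - (1)·0.333 - (-1)·2.079) / (6) = 0.624
  x_2 = (-3 - (-2)·0.698 - (-2)·2.079) / (7) = 0.365
  x_3 = (12 - (-1)·0.698 - (-1)·0.333) / (6) = 2.172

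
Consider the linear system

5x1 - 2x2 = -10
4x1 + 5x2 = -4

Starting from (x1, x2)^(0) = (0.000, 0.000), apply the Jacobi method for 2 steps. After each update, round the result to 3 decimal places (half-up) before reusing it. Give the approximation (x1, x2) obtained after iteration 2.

Iteration 1:
  x1 = (-10 - (-2)·0.000) / (5) = -2.000
  x2 = (-4 - (4)·0.000) / (5) = -0.800
Iteration 2:
  x1 = (-10 - (-2)·-0.800) / (5) = -2.320
  x2 = (-4 - (4)·-2.000) / (5) = 0.800

(-2.320, 0.800)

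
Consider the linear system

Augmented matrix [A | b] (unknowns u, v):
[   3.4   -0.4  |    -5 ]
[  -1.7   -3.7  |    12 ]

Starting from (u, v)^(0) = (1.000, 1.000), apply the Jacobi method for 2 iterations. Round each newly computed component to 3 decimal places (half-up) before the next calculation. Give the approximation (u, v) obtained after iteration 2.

(-1.906, -2.622)

Iteration 1:
  u = (-5 - (-0.4)·1.000) / (3.4) = -1.353
  v = (12 - (-1.7)·1.000) / (-3.7) = -3.703
Iteration 2:
  u = (-5 - (-0.4)·-3.703) / (3.4) = -1.906
  v = (12 - (-1.7)·-1.353) / (-3.7) = -2.622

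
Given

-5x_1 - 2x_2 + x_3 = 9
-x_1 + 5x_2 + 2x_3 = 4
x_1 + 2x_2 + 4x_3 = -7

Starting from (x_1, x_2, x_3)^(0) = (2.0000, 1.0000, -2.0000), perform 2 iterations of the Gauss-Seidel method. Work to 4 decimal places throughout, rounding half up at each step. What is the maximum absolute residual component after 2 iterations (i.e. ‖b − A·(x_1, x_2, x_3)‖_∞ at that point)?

Iteration 1:
  x_1 = (9 - (-2)·1.0000 - (1)·-2.0000) / (-5) = -2.6000
  x_2 = (4 - (-1)·-2.6000 - (2)·-2.0000) / (5) = 1.0800
  x_3 = (-7 - (1)·-2.6000 - (2)·1.0800) / (4) = -1.6400
Iteration 2:
  x_1 = (9 - (-2)·1.0800 - (1)·-1.6400) / (-5) = -2.5600
  x_2 = (4 - (-1)·-2.5600 - (2)·-1.6400) / (5) = 0.9440
  x_3 = (-7 - (1)·-2.5600 - (2)·0.9440) / (4) = -1.5820
Residual b − A·x = (-0.3300, -0.1160, 0.0000); ∞-norm = 0.3300

0.3300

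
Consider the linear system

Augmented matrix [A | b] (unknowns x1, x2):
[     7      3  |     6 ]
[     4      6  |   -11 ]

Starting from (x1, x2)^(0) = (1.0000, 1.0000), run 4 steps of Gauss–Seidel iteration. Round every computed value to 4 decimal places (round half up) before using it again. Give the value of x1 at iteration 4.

Iteration 1:
  x1 = (6 - (3)·1.0000) / (7) = 0.4286
  x2 = (-11 - (4)·0.4286) / (6) = -2.1191
Iteration 2:
  x1 = (6 - (3)·-2.1191) / (7) = 1.7653
  x2 = (-11 - (4)·1.7653) / (6) = -3.0102
Iteration 3:
  x1 = (6 - (3)·-3.0102) / (7) = 2.1472
  x2 = (-11 - (4)·2.1472) / (6) = -3.2648
Iteration 4:
  x1 = (6 - (3)·-3.2648) / (7) = 2.2563
  x2 = (-11 - (4)·2.2563) / (6) = -3.3375

2.2563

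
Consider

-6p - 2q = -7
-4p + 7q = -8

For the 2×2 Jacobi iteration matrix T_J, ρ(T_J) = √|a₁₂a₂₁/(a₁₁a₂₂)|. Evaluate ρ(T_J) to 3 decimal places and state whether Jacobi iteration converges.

a₁₂a₂₁/(a₁₁a₂₂) = (-2)·(-4) / ((-6)·(7)) = -0.190476
ρ = √|-0.190476| = √0.190476 = 0.436
ρ < 1, so Jacobi converges

0.436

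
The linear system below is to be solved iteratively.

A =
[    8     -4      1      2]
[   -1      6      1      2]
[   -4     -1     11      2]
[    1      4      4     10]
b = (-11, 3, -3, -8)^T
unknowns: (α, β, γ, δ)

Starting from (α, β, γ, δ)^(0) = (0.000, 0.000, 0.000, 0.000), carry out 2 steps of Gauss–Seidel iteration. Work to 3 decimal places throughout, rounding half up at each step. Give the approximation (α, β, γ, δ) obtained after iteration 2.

Iteration 1:
  α = (-11 - (-4)·0.000 - (1)·0.000 - (2)·0.000) / (8) = -1.375
  β = (3 - (-1)·-1.375 - (1)·0.000 - (2)·0.000) / (6) = 0.271
  γ = (-3 - (-4)·-1.375 - (-1)·0.271 - (2)·0.000) / (11) = -0.748
  δ = (-8 - (1)·-1.375 - (4)·0.271 - (4)·-0.748) / (10) = -0.472
Iteration 2:
  α = (-11 - (-4)·0.271 - (1)·-0.748 - (2)·-0.472) / (8) = -1.028
  β = (3 - (-1)·-1.028 - (1)·-0.748 - (2)·-0.472) / (6) = 0.611
  γ = (-3 - (-4)·-1.028 - (-1)·0.611 - (2)·-0.472) / (11) = -0.505
  δ = (-8 - (1)·-1.028 - (4)·0.611 - (4)·-0.505) / (10) = -0.740

(-1.028, 0.611, -0.505, -0.740)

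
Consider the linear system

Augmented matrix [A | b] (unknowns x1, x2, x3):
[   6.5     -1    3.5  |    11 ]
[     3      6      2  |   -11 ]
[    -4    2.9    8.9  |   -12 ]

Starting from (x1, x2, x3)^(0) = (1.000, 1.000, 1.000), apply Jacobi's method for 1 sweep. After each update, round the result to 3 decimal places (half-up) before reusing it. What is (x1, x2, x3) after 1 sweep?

(1.308, -2.667, -1.225)

Iteration 1:
  x1 = (11 - (-1)·1.000 - (3.5)·1.000) / (6.5) = 1.308
  x2 = (-11 - (3)·1.000 - (2)·1.000) / (6) = -2.667
  x3 = (-12 - (-4)·1.000 - (2.9)·1.000) / (8.9) = -1.225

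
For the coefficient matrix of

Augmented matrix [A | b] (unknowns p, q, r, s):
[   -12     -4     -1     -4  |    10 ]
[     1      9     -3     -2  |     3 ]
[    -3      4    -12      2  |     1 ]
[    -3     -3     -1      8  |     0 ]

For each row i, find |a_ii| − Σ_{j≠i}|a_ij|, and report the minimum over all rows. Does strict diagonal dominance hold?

1

row 1: |-12| − (4+1+4) = 3
row 2: |9| − (1+3+2) = 3
row 3: |-12| − (3+4+2) = 3
row 4: |8| − (3+3+1) = 1
minimum over rows = 1 → strictly diagonally dominant (convergence guaranteed)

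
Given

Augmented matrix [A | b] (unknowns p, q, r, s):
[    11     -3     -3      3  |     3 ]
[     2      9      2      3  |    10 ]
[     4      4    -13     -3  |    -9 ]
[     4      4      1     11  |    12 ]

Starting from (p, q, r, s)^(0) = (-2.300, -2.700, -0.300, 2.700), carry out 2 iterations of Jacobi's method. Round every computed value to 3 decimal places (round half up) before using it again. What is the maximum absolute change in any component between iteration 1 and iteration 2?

Iteration 1:
  p = (3 - (-3)·-2.700 - (-3)·-0.300 - (3)·2.700) / (11) = -1.282
  q = (10 - (2)·-2.300 - (2)·-0.300 - (3)·2.700) / (9) = 0.789
  r = (-9 - (4)·-2.300 - (4)·-2.700 - (-3)·2.700) / (-13) = -1.469
  s = (12 - (4)·-2.300 - (4)·-2.700 - (1)·-0.300) / (11) = 2.936
Iteration 2:
  p = (3 - (-3)·0.789 - (-3)·-1.469 - (3)·2.936) / (11) = -0.713
  q = (10 - (2)·-1.282 - (2)·-1.469 - (3)·2.936) / (9) = 0.744
  r = (-9 - (4)·-1.282 - (4)·0.789 - (-3)·2.936) / (-13) = -0.137
  s = (12 - (4)·-1.282 - (4)·0.789 - (1)·-1.469) / (11) = 1.404
Change: (0.569, -0.045, 1.332, -1.532) → max |·| = 1.532

1.532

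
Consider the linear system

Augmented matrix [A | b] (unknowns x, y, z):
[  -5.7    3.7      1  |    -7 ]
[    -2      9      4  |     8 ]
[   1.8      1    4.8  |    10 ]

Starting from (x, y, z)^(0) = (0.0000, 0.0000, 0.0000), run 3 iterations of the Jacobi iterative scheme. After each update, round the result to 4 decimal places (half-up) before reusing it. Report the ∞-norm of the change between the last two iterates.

0.5372

Iteration 1:
  x = (-7 - (3.7)·0.0000 - (1)·0.0000) / (-5.7) = 1.2281
  y = (8 - (-2)·0.0000 - (4)·0.0000) / (9) = 0.8889
  z = (10 - (1.8)·0.0000 - (1)·0.0000) / (4.8) = 2.0833
Iteration 2:
  x = (-7 - (3.7)·0.8889 - (1)·2.0833) / (-5.7) = 2.1706
  y = (8 - (-2)·1.2281 - (4)·2.0833) / (9) = 0.2359
  z = (10 - (1.8)·1.2281 - (1)·0.8889) / (4.8) = 1.4376
Iteration 3:
  x = (-7 - (3.7)·0.2359 - (1)·1.4376) / (-5.7) = 1.6334
  y = (8 - (-2)·2.1706 - (4)·1.4376) / (9) = 0.7323
  z = (10 - (1.8)·2.1706 - (1)·0.2359) / (4.8) = 1.2202
Change: (-0.5372, 0.4964, -0.2174) → max |·| = 0.5372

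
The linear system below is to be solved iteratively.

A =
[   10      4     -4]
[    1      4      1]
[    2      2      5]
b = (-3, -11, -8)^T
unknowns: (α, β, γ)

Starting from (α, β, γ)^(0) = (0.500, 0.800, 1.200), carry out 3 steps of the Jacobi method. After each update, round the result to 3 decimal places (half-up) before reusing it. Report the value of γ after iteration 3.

-0.775

Iteration 1:
  α = (-3 - (4)·0.800 - (-4)·1.200) / (10) = -0.140
  β = (-11 - (1)·0.500 - (1)·1.200) / (4) = -3.175
  γ = (-8 - (2)·0.500 - (2)·0.800) / (5) = -2.120
Iteration 2:
  α = (-3 - (4)·-3.175 - (-4)·-2.120) / (10) = 0.122
  β = (-11 - (1)·-0.140 - (1)·-2.120) / (4) = -2.185
  γ = (-8 - (2)·-0.140 - (2)·-3.175) / (5) = -0.274
Iteration 3:
  α = (-3 - (4)·-2.185 - (-4)·-0.274) / (10) = 0.464
  β = (-11 - (1)·0.122 - (1)·-0.274) / (4) = -2.712
  γ = (-8 - (2)·0.122 - (2)·-2.185) / (5) = -0.775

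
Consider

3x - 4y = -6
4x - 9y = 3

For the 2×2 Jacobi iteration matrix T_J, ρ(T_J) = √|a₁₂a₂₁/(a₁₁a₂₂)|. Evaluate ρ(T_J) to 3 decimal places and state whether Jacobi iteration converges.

a₁₂a₂₁/(a₁₁a₂₂) = (-4)·(4) / ((3)·(-9)) = 0.592593
ρ = √|0.592593| = √0.592593 = 0.770
ρ < 1, so Jacobi converges

0.770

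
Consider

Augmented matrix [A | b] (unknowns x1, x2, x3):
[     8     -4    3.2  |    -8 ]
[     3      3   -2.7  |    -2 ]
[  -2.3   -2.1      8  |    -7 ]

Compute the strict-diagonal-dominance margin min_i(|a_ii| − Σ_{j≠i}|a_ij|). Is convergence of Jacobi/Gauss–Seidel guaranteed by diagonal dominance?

row 1: |8| − (4+3.2) = 0.8
row 2: |3| − (3+2.7) = -2.7
row 3: |8| − (2.3+2.1) = 3.6
minimum over rows = -2.7 → not strictly diagonally dominant

-2.7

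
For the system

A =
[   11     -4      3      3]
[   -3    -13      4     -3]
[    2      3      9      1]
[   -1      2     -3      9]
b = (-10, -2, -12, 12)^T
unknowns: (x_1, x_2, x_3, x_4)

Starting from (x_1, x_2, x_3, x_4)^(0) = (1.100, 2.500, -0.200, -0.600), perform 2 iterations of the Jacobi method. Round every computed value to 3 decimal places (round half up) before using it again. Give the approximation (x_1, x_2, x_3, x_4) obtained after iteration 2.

Iteration 1:
  x_1 = (-10 - (-4)·2.500 - (3)·-0.200 - (3)·-0.600) / (11) = 0.218
  x_2 = (-2 - (-3)·1.100 - (4)·-0.200 - (-3)·-0.600) / (-13) = -0.023
  x_3 = (-12 - (2)·1.100 - (3)·2.500 - (1)·-0.600) / (9) = -2.344
  x_4 = (12 - (-1)·1.100 - (2)·2.500 - (-3)·-0.200) / (9) = 0.833
Iteration 2:
  x_1 = (-10 - (-4)·-0.023 - (3)·-2.344 - (3)·0.833) / (11) = -0.505
  x_2 = (-2 - (-3)·0.218 - (4)·-2.344 - (-3)·0.833) / (-13) = -0.810
  x_3 = (-12 - (2)·0.218 - (3)·-0.023 - (1)·0.833) / (9) = -1.467
  x_4 = (12 - (-1)·0.218 - (2)·-0.023 - (-3)·-2.344) / (9) = 0.581

(-0.505, -0.810, -1.467, 0.581)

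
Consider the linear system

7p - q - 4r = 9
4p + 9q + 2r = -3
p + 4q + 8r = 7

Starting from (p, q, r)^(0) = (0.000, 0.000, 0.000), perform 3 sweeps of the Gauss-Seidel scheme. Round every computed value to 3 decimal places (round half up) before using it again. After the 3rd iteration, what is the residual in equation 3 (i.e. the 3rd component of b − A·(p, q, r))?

Iteration 1:
  p = (9 - (-1)·0.000 - (-4)·0.000) / (7) = 1.286
  q = (-3 - (4)·1.286 - (2)·0.000) / (9) = -0.905
  r = (7 - (1)·1.286 - (4)·-0.905) / (8) = 1.167
Iteration 2:
  p = (9 - (-1)·-0.905 - (-4)·1.167) / (7) = 1.823
  q = (-3 - (4)·1.823 - (2)·1.167) / (9) = -1.403
  r = (7 - (1)·1.823 - (4)·-1.403) / (8) = 1.349
Iteration 3:
  p = (9 - (-1)·-1.403 - (-4)·1.349) / (7) = 1.856
  q = (-3 - (4)·1.856 - (2)·1.349) / (9) = -1.458
  r = (7 - (1)·1.856 - (4)·-1.458) / (8) = 1.372
Residual b − A·x = (0.038, -0.046, 0.000)

0.000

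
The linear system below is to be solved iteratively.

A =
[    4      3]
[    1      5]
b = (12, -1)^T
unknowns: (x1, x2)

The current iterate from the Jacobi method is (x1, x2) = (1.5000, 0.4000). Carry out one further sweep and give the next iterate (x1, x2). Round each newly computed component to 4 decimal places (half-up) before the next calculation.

One sweep:
  x1 = (12 - (3)·0.4000) / (4) = 2.7000
  x2 = (-1 - (1)·1.5000) / (5) = -0.5000

(2.7000, -0.5000)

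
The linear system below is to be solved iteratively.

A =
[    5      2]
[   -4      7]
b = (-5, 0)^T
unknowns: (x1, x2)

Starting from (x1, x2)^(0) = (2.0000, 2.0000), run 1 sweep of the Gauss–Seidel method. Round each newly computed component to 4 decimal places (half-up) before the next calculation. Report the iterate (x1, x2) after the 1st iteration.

Iteration 1:
  x1 = (-5 - (2)·2.0000) / (5) = -1.8000
  x2 = (0 - (-4)·-1.8000) / (7) = -1.0286

(-1.8000, -1.0286)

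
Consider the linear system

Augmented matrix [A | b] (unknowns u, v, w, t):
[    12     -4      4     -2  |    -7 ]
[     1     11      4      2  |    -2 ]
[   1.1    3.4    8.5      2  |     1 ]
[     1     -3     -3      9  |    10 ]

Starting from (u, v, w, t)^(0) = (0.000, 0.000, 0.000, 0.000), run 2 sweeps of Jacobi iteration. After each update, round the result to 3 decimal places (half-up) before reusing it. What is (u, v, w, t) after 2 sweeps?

(-0.498, -0.374, 0.004, 1.155)

Iteration 1:
  u = (-7 - (-4)·0.000 - (4)·0.000 - (-2)·0.000) / (12) = -0.583
  v = (-2 - (1)·0.000 - (4)·0.000 - (2)·0.000) / (11) = -0.182
  w = (1 - (1.1)·0.000 - (3.4)·0.000 - (2)·0.000) / (8.5) = 0.118
  t = (10 - (1)·0.000 - (-3)·0.000 - (-3)·0.000) / (9) = 1.111
Iteration 2:
  u = (-7 - (-4)·-0.182 - (4)·0.118 - (-2)·1.111) / (12) = -0.498
  v = (-2 - (1)·-0.583 - (4)·0.118 - (2)·1.111) / (11) = -0.374
  w = (1 - (1.1)·-0.583 - (3.4)·-0.182 - (2)·1.111) / (8.5) = 0.004
  t = (10 - (1)·-0.583 - (-3)·-0.182 - (-3)·0.118) / (9) = 1.155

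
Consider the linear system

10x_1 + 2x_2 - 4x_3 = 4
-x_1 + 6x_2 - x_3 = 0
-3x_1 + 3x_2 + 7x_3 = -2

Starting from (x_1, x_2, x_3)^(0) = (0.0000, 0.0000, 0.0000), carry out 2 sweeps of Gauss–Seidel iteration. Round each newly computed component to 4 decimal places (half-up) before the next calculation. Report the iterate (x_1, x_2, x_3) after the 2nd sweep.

(0.3295, 0.0311, -0.1578)

Iteration 1:
  x_1 = (4 - (2)·0.0000 - (-4)·0.0000) / (10) = 0.4000
  x_2 = (0 - (-1)·0.4000 - (-1)·0.0000) / (6) = 0.0667
  x_3 = (-2 - (-3)·0.4000 - (3)·0.0667) / (7) = -0.1429
Iteration 2:
  x_1 = (4 - (2)·0.0667 - (-4)·-0.1429) / (10) = 0.3295
  x_2 = (0 - (-1)·0.3295 - (-1)·-0.1429) / (6) = 0.0311
  x_3 = (-2 - (-3)·0.3295 - (3)·0.0311) / (7) = -0.1578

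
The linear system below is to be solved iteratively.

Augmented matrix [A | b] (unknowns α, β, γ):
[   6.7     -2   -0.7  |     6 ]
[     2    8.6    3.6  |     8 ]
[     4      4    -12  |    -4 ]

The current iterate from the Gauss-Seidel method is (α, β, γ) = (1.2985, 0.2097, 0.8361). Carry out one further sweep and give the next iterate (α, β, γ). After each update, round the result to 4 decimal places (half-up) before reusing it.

One sweep:
  α = (6 - (-2)·0.2097 - (-0.7)·0.8361) / (6.7) = 1.0455
  β = (8 - (2)·1.0455 - (3.6)·0.8361) / (8.6) = 0.3371
  γ = (-4 - (4)·1.0455 - (4)·0.3371) / (-12) = 0.7942

(1.0455, 0.3371, 0.7942)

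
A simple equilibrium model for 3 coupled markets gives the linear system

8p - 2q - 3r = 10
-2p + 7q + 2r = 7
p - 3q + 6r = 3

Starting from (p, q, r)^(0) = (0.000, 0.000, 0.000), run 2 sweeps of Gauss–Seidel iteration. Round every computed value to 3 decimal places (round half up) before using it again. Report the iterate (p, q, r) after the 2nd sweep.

(1.953, 1.281, 0.815)

Iteration 1:
  p = (10 - (-2)·0.000 - (-3)·0.000) / (8) = 1.250
  q = (7 - (-2)·1.250 - (2)·0.000) / (7) = 1.357
  r = (3 - (1)·1.250 - (-3)·1.357) / (6) = 0.970
Iteration 2:
  p = (10 - (-2)·1.357 - (-3)·0.970) / (8) = 1.953
  q = (7 - (-2)·1.953 - (2)·0.970) / (7) = 1.281
  r = (3 - (1)·1.953 - (-3)·1.281) / (6) = 0.815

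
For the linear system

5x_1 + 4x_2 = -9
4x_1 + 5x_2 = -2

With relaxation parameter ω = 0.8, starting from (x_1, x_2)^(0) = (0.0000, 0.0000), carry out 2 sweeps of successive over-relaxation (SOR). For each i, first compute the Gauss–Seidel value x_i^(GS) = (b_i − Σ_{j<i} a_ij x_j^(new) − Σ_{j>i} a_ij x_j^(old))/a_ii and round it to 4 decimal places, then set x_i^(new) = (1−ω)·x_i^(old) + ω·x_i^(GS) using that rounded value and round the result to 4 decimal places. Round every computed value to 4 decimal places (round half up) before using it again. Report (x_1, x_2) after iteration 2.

Iteration 1:
  x_1: GS value = (-9 - (4)·0.0000) / (5) = -1.8000;  x_1 ← (1−ω)·0.0000 + ω·-1.8000 = -1.4400
  x_2: GS value = (-2 - (4)·-1.4400) / (5) = 0.7520;  x_2 ← (1−ω)·0.0000 + ω·0.7520 = 0.6016
Iteration 2:
  x_1: GS value = (-9 - (4)·0.6016) / (5) = -2.2813;  x_1 ← (1−ω)·-1.4400 + ω·-2.2813 = -2.1130
  x_2: GS value = (-2 - (4)·-2.1130) / (5) = 1.2904;  x_2 ← (1−ω)·0.6016 + ω·1.2904 = 1.1526

(-2.1130, 1.1526)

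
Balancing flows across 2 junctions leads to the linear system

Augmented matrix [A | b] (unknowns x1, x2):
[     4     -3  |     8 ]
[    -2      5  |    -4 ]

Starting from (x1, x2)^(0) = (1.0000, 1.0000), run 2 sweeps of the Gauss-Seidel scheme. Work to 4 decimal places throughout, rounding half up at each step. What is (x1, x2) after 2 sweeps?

Iteration 1:
  x1 = (8 - (-3)·1.0000) / (4) = 2.7500
  x2 = (-4 - (-2)·2.7500) / (5) = 0.3000
Iteration 2:
  x1 = (8 - (-3)·0.3000) / (4) = 2.2250
  x2 = (-4 - (-2)·2.2250) / (5) = 0.0900

(2.2250, 0.0900)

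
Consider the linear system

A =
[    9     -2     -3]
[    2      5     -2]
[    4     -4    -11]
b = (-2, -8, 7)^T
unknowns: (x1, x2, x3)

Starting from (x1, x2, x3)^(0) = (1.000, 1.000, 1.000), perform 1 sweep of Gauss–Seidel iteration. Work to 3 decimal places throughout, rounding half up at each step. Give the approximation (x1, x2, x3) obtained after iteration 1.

Iteration 1:
  x1 = (-2 - (-2)·1.000 - (-3)·1.000) / (9) = 0.333
  x2 = (-8 - (2)·0.333 - (-2)·1.000) / (5) = -1.333
  x3 = (7 - (4)·0.333 - (-4)·-1.333) / (-11) = -0.031

(0.333, -1.333, -0.031)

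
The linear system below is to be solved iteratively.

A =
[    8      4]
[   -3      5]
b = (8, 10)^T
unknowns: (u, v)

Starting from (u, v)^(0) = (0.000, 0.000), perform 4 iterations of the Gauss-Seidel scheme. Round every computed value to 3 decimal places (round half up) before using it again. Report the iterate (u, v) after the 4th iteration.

Iteration 1:
  u = (8 - (4)·0.000) / (8) = 1.000
  v = (10 - (-3)·1.000) / (5) = 2.600
Iteration 2:
  u = (8 - (4)·2.600) / (8) = -0.300
  v = (10 - (-3)·-0.300) / (5) = 1.820
Iteration 3:
  u = (8 - (4)·1.820) / (8) = 0.090
  v = (10 - (-3)·0.090) / (5) = 2.054
Iteration 4:
  u = (8 - (4)·2.054) / (8) = -0.027
  v = (10 - (-3)·-0.027) / (5) = 1.984

(-0.027, 1.984)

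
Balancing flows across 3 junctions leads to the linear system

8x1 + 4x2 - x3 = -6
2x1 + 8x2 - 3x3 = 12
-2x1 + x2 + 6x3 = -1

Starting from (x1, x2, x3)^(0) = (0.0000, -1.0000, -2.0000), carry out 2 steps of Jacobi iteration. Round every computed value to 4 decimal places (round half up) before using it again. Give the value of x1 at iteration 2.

Iteration 1:
  x1 = (-6 - (4)·-1.0000 - (-1)·-2.0000) / (8) = -0.5000
  x2 = (12 - (2)·0.0000 - (-3)·-2.0000) / (8) = 0.7500
  x3 = (-1 - (-2)·0.0000 - (1)·-1.0000) / (6) = 0.0000
Iteration 2:
  x1 = (-6 - (4)·0.7500 - (-1)·0.0000) / (8) = -1.1250
  x2 = (12 - (2)·-0.5000 - (-3)·0.0000) / (8) = 1.6250
  x3 = (-1 - (-2)·-0.5000 - (1)·0.7500) / (6) = -0.4583

-1.1250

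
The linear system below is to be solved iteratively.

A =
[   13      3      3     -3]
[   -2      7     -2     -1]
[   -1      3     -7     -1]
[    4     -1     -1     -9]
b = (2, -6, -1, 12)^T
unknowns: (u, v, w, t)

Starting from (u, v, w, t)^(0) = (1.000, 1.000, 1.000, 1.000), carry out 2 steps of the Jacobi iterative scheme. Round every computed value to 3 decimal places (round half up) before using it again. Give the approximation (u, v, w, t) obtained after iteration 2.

(-0.136, -0.956, 0.251, -1.383)

Iteration 1:
  u = (2 - (3)·1.000 - (3)·1.000 - (-3)·1.000) / (13) = -0.077
  v = (-6 - (-2)·1.000 - (-2)·1.000 - (-1)·1.000) / (7) = -0.143
  w = (-1 - (-1)·1.000 - (3)·1.000 - (-1)·1.000) / (-7) = 0.286
  t = (12 - (4)·1.000 - (-1)·1.000 - (-1)·1.000) / (-9) = -1.111
Iteration 2:
  u = (2 - (3)·-0.143 - (3)·0.286 - (-3)·-1.111) / (13) = -0.136
  v = (-6 - (-2)·-0.077 - (-2)·0.286 - (-1)·-1.111) / (7) = -0.956
  w = (-1 - (-1)·-0.077 - (3)·-0.143 - (-1)·-1.111) / (-7) = 0.251
  t = (12 - (4)·-0.077 - (-1)·-0.143 - (-1)·0.286) / (-9) = -1.383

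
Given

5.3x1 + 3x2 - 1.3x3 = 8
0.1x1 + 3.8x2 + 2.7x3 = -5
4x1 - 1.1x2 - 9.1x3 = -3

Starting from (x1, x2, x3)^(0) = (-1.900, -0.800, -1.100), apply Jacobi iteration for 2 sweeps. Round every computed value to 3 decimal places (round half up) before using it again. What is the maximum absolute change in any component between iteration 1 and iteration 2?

1.541

Iteration 1:
  x1 = (8 - (3)·-0.800 - (-1.3)·-1.100) / (5.3) = 1.692
  x2 = (-5 - (0.1)·-1.900 - (2.7)·-1.100) / (3.8) = -0.484
  x3 = (-3 - (4)·-1.900 - (-1.1)·-0.800) / (-9.1) = -0.409
Iteration 2:
  x1 = (8 - (3)·-0.484 - (-1.3)·-0.409) / (5.3) = 1.683
  x2 = (-5 - (0.1)·1.692 - (2.7)·-0.409) / (3.8) = -1.070
  x3 = (-3 - (4)·1.692 - (-1.1)·-0.484) / (-9.1) = 1.132
Change: (-0.009, -0.586, 1.541) → max |·| = 1.541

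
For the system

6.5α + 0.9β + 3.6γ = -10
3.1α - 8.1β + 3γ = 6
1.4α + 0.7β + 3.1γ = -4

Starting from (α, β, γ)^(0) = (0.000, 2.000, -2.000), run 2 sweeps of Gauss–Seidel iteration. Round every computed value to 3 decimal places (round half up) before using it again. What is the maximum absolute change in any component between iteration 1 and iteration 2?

0.424

Iteration 1:
  α = (-10 - (0.9)·2.000 - (3.6)·-2.000) / (6.5) = -0.708
  β = (6 - (3.1)·-0.708 - (3)·-2.000) / (-8.1) = -1.752
  γ = (-4 - (1.4)·-0.708 - (0.7)·-1.752) / (3.1) = -0.575
Iteration 2:
  α = (-10 - (0.9)·-1.752 - (3.6)·-0.575) / (6.5) = -0.977
  β = (6 - (3.1)·-0.977 - (3)·-0.575) / (-8.1) = -1.328
  γ = (-4 - (1.4)·-0.977 - (0.7)·-1.328) / (3.1) = -0.549
Change: (-0.269, 0.424, 0.026) → max |·| = 0.424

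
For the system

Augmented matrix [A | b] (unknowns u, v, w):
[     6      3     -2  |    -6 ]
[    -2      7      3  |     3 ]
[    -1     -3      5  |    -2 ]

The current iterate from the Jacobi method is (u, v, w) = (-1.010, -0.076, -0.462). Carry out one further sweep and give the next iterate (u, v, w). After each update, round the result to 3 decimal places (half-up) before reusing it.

(-1.116, 0.338, -0.648)

One sweep:
  u = (-6 - (3)·-0.076 - (-2)·-0.462) / (6) = -1.116
  v = (3 - (-2)·-1.010 - (3)·-0.462) / (7) = 0.338
  w = (-2 - (-1)·-1.010 - (-3)·-0.076) / (5) = -0.648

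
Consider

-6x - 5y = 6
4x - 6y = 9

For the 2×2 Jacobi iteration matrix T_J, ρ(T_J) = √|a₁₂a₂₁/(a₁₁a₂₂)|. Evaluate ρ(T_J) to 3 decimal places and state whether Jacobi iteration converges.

0.745

a₁₂a₂₁/(a₁₁a₂₂) = (-5)·(4) / ((-6)·(-6)) = -0.555556
ρ = √|-0.555556| = √0.555556 = 0.745
ρ < 1, so Jacobi converges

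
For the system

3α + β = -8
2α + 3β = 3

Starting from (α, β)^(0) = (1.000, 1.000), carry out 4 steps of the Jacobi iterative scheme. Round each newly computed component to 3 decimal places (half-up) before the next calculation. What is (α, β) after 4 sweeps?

(-3.617, 3.445)

Iteration 1:
  α = (-8 - (1)·1.000) / (3) = -3.000
  β = (3 - (2)·1.000) / (3) = 0.333
Iteration 2:
  α = (-8 - (1)·0.333) / (3) = -2.778
  β = (3 - (2)·-3.000) / (3) = 3.000
Iteration 3:
  α = (-8 - (1)·3.000) / (3) = -3.667
  β = (3 - (2)·-2.778) / (3) = 2.852
Iteration 4:
  α = (-8 - (1)·2.852) / (3) = -3.617
  β = (3 - (2)·-3.667) / (3) = 3.445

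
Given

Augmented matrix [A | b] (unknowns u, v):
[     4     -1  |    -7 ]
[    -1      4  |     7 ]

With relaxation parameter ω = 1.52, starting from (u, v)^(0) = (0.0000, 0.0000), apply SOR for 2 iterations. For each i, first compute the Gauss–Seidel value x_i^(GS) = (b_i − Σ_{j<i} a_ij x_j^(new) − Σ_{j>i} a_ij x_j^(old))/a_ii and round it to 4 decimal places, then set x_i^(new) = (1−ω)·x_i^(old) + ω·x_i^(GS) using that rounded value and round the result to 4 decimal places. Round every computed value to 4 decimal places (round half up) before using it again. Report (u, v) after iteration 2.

(-0.6501, 1.5554)

Iteration 1:
  u: GS value = (-7 - (-1)·0.0000) / (4) = -1.7500;  u ← (1−ω)·0.0000 + ω·-1.7500 = -2.6600
  v: GS value = (7 - (-1)·-2.6600) / (4) = 1.0850;  v ← (1−ω)·0.0000 + ω·1.0850 = 1.6492
Iteration 2:
  u: GS value = (-7 - (-1)·1.6492) / (4) = -1.3377;  u ← (1−ω)·-2.6600 + ω·-1.3377 = -0.6501
  v: GS value = (7 - (-1)·-0.6501) / (4) = 1.5875;  v ← (1−ω)·1.6492 + ω·1.5875 = 1.5554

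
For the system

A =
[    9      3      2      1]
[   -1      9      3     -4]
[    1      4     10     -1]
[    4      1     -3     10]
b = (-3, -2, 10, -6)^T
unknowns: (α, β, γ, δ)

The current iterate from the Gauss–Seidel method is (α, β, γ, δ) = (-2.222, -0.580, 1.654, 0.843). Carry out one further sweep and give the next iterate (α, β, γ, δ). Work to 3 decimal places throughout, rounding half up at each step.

One sweep:
  α = (-3 - (3)·-0.580 - (2)·1.654 - (1)·0.843) / (9) = -0.601
  β = (-2 - (-1)·-0.601 - (3)·1.654 - (-4)·0.843) / (9) = -0.466
  γ = (10 - (1)·-0.601 - (4)·-0.466 - (-1)·0.843) / (10) = 1.331
  δ = (-6 - (4)·-0.601 - (1)·-0.466 - (-3)·1.331) / (10) = 0.086

(-0.601, -0.466, 1.331, 0.086)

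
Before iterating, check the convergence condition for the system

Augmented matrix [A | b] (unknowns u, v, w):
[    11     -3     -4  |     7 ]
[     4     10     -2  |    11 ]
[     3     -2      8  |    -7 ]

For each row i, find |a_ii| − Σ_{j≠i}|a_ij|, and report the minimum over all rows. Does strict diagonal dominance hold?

3

row 1: |11| − (3+4) = 4
row 2: |10| − (4+2) = 4
row 3: |8| − (3+2) = 3
minimum over rows = 3 → strictly diagonally dominant (convergence guaranteed)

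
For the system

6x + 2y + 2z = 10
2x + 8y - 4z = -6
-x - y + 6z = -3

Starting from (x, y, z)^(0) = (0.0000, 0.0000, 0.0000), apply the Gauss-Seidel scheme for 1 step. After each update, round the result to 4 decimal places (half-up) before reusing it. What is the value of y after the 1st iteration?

Iteration 1:
  x = (10 - (2)·0.0000 - (2)·0.0000) / (6) = 1.6667
  y = (-6 - (2)·1.6667 - (-4)·0.0000) / (8) = -1.1667
  z = (-3 - (-1)·1.6667 - (-1)·-1.1667) / (6) = -0.4167

-1.1667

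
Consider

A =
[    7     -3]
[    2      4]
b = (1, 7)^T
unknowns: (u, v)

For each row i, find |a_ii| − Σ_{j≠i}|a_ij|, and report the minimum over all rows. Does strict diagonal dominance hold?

2

row 1: |7| − (3) = 4
row 2: |4| − (2) = 2
minimum over rows = 2 → strictly diagonally dominant (convergence guaranteed)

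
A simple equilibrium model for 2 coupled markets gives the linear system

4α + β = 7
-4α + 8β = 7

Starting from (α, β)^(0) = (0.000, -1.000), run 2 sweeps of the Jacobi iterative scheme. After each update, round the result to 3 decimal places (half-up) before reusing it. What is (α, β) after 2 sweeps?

Iteration 1:
  α = (7 - (1)·-1.000) / (4) = 2.000
  β = (7 - (-4)·0.000) / (8) = 0.875
Iteration 2:
  α = (7 - (1)·0.875) / (4) = 1.531
  β = (7 - (-4)·2.000) / (8) = 1.875

(1.531, 1.875)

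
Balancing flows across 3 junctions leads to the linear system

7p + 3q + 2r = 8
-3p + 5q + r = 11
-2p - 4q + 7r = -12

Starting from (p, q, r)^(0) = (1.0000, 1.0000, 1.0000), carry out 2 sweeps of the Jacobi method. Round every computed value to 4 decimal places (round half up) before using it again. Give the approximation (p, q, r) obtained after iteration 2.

Iteration 1:
  p = (8 - (3)·1.0000 - (2)·1.0000) / (7) = 0.4286
  q = (11 - (-3)·1.0000 - (1)·1.0000) / (5) = 2.6000
  r = (-12 - (-2)·1.0000 - (-4)·1.0000) / (7) = -0.8571
Iteration 2:
  p = (8 - (3)·2.6000 - (2)·-0.8571) / (7) = 0.2735
  q = (11 - (-3)·0.4286 - (1)·-0.8571) / (5) = 2.6286
  r = (-12 - (-2)·0.4286 - (-4)·2.6000) / (7) = -0.1061

(0.2735, 2.6286, -0.1061)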